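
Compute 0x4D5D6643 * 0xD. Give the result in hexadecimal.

0x3EDBE3167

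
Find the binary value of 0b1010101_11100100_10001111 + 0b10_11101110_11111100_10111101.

Add column by column in base 2, right to left:
  1+1 = 0 carry 1
  1+0+1 = 0 carry 1
  1+1+1 = 1 carry 1
  1+1+1 = 1 carry 1
  0+1+1 = 0 carry 1
  0+1+1 = 0 carry 1
  0+0+1 = 1
  1+1 = 0 carry 1
  0+0+1 = 1
  0+0 = 0
  1+1 = 0 carry 1
  0+1+1 = 0 carry 1
  0+1+1 = 0 carry 1
  1+1+1 = 1 carry 1
  1+1+1 = 1 carry 1
  1+1+1 = 1 carry 1
  1+0+1 = 0 carry 1
  0+1+1 = 0 carry 1
  1+1+1 = 1 carry 1
  0+1+1 = 0 carry 1
  1+0+1 = 0 carry 1
  0+1+1 = 0 carry 1
  1+1+1 = 1 carry 1
  0+1+1 = 0 carry 1
  0+0+1 = 1
  0+1 = 1

0b11010001001110000101001100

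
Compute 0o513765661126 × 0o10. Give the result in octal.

0o5137656611260

Multiply each base-8 digit by 8, carrying:
  6×8 = 48 → write 0 carry 6
  2×8+6 = 22 → write 6 carry 2
  1×8+2 = 10 → write 2 carry 1
  1×8+1 = 9 → write 1 carry 1
  6×8+1 = 49 → write 1 carry 6
  6×8+6 = 54 → write 6 carry 6
  5×8+6 = 46 → write 6 carry 5
  6×8+5 = 53 → write 5 carry 6
  7×8+6 = 62 → write 6 carry 7
  3×8+7 = 31 → write 7 carry 3
  1×8+3 = 11 → write 3 carry 1
  5×8+1 = 41 → write 1 carry 5
  remaining carry: 5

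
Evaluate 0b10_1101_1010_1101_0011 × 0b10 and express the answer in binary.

0b1011011010110100110

Multiply each base-2 digit by 2, carrying:
  1×2 = 2 → write 0 carry 1
  1×2+1 = 3 → write 1 carry 1
  0×2+1 = 1 → write 1
  0×2 = 0 → write 0
  1×2 = 2 → write 0 carry 1
  0×2+1 = 1 → write 1
  1×2 = 2 → write 0 carry 1
  1×2+1 = 3 → write 1 carry 1
  0×2+1 = 1 → write 1
  1×2 = 2 → write 0 carry 1
  0×2+1 = 1 → write 1
  1×2 = 2 → write 0 carry 1
  1×2+1 = 3 → write 1 carry 1
  0×2+1 = 1 → write 1
  1×2 = 2 → write 0 carry 1
  1×2+1 = 3 → write 1 carry 1
  0×2+1 = 1 → write 1
  1×2 = 2 → write 0 carry 1
  remaining carry: 1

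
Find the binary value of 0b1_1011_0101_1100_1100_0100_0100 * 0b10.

0b11011010111001100010001000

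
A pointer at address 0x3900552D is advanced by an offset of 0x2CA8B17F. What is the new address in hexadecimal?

Add column by column in base 16, right to left:
  D+F = C carry 1
  2+7+1 = A
  5+1 = 6
  5+B = 0 carry 1
  0+8+1 = 9
  0+A = A
  9+C = 5 carry 1
  3+2+1 = 6

0x65A906AC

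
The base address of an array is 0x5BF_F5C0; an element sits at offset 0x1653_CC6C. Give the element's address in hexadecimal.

0x1C13C22C

Add column by column in base 16, right to left:
  0+C = C
  C+6 = 2 carry 1
  5+C+1 = 2 carry 1
  F+C+1 = C carry 1
  F+3+1 = 3 carry 1
  B+5+1 = 1 carry 1
  5+6+1 = C
  0+1 = 1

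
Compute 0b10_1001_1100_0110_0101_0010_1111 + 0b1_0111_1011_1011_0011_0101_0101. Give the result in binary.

0b100000110000001100010000100

Add column by column in base 2, right to left:
  1+1 = 0 carry 1
  1+0+1 = 0 carry 1
  1+1+1 = 1 carry 1
  1+0+1 = 0 carry 1
  0+1+1 = 0 carry 1
  1+0+1 = 0 carry 1
  0+1+1 = 0 carry 1
  0+0+1 = 1
  1+1 = 0 carry 1
  0+1+1 = 0 carry 1
  1+0+1 = 0 carry 1
  0+0+1 = 1
  0+1 = 1
  1+1 = 0 carry 1
  1+0+1 = 0 carry 1
  0+1+1 = 0 carry 1
  0+1+1 = 0 carry 1
  0+1+1 = 0 carry 1
  1+0+1 = 0 carry 1
  1+1+1 = 1 carry 1
  1+1+1 = 1 carry 1
  0+1+1 = 0 carry 1
  0+1+1 = 0 carry 1
  1+0+1 = 0 carry 1
  0+1+1 = 0 carry 1
  1+0+1 = 0 carry 1
  final carry 1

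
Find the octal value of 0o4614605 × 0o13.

0o64414267

Multiply each base-8 digit by 11, carrying:
  5×11 = 55 → write 7 carry 6
  0×11+6 = 6 → write 6
  6×11 = 66 → write 2 carry 8
  4×11+8 = 52 → write 4 carry 6
  1×11+6 = 17 → write 1 carry 2
  6×11+2 = 68 → write 4 carry 8
  4×11+8 = 52 → write 4 carry 6
  remaining carry: 6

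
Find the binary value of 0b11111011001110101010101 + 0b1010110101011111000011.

Add column by column in base 2, right to left:
  1+1 = 0 carry 1
  0+1+1 = 0 carry 1
  1+0+1 = 0 carry 1
  0+0+1 = 1
  1+0 = 1
  0+0 = 0
  1+1 = 0 carry 1
  0+1+1 = 0 carry 1
  1+1+1 = 1 carry 1
  0+1+1 = 0 carry 1
  1+1+1 = 1 carry 1
  1+0+1 = 0 carry 1
  1+1+1 = 1 carry 1
  0+0+1 = 1
  0+1 = 1
  1+0 = 1
  1+1 = 0 carry 1
  0+1+1 = 0 carry 1
  1+0+1 = 0 carry 1
  1+1+1 = 1 carry 1
  1+0+1 = 0 carry 1
  1+1+1 = 1 carry 1
  1+0+1 = 0 carry 1
  final carry 1

0b101010001111010100011000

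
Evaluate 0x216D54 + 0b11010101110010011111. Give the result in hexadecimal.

0x2EC9F3

0b11010101110010011111 = 0xD5C9F in hexadecimal.
Add column by column in base 16, right to left:
  4+F = 3 carry 1
  5+9+1 = F
  D+C = 9 carry 1
  6+5+1 = C
  1+D = E
  2+0 = 2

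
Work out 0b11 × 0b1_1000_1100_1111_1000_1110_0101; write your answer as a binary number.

Multiply each base-2 digit by 3, carrying:
  1×3 = 3 → write 1 carry 1
  0×3+1 = 1 → write 1
  1×3 = 3 → write 1 carry 1
  0×3+1 = 1 → write 1
  0×3 = 0 → write 0
  1×3 = 3 → write 1 carry 1
  1×3+1 = 4 → write 0 carry 2
  1×3+2 = 5 → write 1 carry 2
  0×3+2 = 2 → write 0 carry 1
  0×3+1 = 1 → write 1
  0×3 = 0 → write 0
  1×3 = 3 → write 1 carry 1
  1×3+1 = 4 → write 0 carry 2
  1×3+2 = 5 → write 1 carry 2
  1×3+2 = 5 → write 1 carry 2
  1×3+2 = 5 → write 1 carry 2
  0×3+2 = 2 → write 0 carry 1
  0×3+1 = 1 → write 1
  1×3 = 3 → write 1 carry 1
  1×3+1 = 4 → write 0 carry 2
  0×3+2 = 2 → write 0 carry 1
  0×3+1 = 1 → write 1
  0×3 = 0 → write 0
  1×3 = 3 → write 1 carry 1
  1×3+1 = 4 → write 0 carry 2
  remaining carry: 10

0b100101001101110101010101111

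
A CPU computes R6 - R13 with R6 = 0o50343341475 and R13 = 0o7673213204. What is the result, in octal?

Subtract column by column in base 8:
  5-4 → 1
  7-0 → 7
  4-2 → 2
  1-3 → 6 (borrow)
  4-1-1 → 2
  3-2 → 1
  3-3 → 0
  4-7 → 5 (borrow)
  3-6-1 → 4 (borrow)
  0-7-1 → 0 (borrow)
  5-0-1 → 4

0o40450126271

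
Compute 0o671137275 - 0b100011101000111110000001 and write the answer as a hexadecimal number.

0x6562F3C

0o671137275 = 0x6E4BEBD in hexadecimal.
0b100011101000111110000001 = 0x8E8F81 in hexadecimal.
Subtract column by column in base 16:
  D-1 → C
  B-8 → 3
  E-F → F (borrow)
  B-8-1 → 2
  4-E → 6 (borrow)
  E-8-1 → 5
  6-0 → 6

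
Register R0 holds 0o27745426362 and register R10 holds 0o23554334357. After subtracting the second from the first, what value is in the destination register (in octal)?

0o4171072003

Subtract column by column in base 8:
  2-7 → 3 (borrow)
  6-5-1 → 0
  3-3 → 0
  6-4 → 2
  2-3 → 7 (borrow)
  4-3-1 → 0
  5-4 → 1
  4-5 → 7 (borrow)
  7-5-1 → 1
  7-3 → 4
  2-2 → 0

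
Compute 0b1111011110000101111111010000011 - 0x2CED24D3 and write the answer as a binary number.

0b1001110110101011101100110110000

0x2CED24D3 = 0b101100111011010010010011010011 in binary.
Subtract column by column in base 2:
  1-1 → 0
  1-1 → 0
  0-0 → 0
  0-0 → 0
  0-1 → 1 (borrow)
  0-0-1 → 1 (borrow)
  0-1-1 → 0 (borrow)
  1-1-1 → 1 (borrow)
  0-0-1 → 1 (borrow)
  1-0-1 → 0
  1-1 → 0
  1-0 → 1
  1-0 → 1
  1-1 → 0
  1-0 → 1
  1-0 → 1
  0-1 → 1 (borrow)
  1-0-1 → 0
  0-1 → 1 (borrow)
  0-1-1 → 0 (borrow)
  0-0-1 → 1 (borrow)
  0-1-1 → 0 (borrow)
  1-1-1 → 1 (borrow)
  1-1-1 → 1 (borrow)
  1-0-1 → 0
  1-0 → 1
  0-1 → 1 (borrow)
  1-1-1 → 1 (borrow)
  1-0-1 → 0
  1-1 → 0
  1-0 → 1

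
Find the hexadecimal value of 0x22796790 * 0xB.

0x17B377330

Multiply each base-16 digit by 11, carrying:
  0×11 = 0 → write 0
  9×11 = 99 → write 3 carry 6
  7×11+6 = 83 → write 3 carry 5
  6×11+5 = 71 → write 7 carry 4
  9×11+4 = 103 → write 7 carry 6
  7×11+6 = 83 → write 3 carry 5
  2×11+5 = 27 → write B carry 1
  2×11+1 = 23 → write 7 carry 1
  remaining carry: 1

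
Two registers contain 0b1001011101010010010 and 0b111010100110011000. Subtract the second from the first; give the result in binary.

0b10001000011111010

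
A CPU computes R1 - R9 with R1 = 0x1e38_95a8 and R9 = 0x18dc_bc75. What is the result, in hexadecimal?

0x55bd933

Subtract column by column in base 16:
  8-5 → 3
  a-7 → 3
  5-c → 9 (borrow)
  9-b-1 → d (borrow)
  8-c-1 → b (borrow)
  3-d-1 → 5 (borrow)
  e-8-1 → 5
  1-1 → 0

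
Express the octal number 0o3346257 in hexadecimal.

0xDCCAF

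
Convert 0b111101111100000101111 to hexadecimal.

0x1EF82F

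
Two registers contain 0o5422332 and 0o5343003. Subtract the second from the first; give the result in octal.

0o57327

Subtract column by column in base 8:
  2-3 → 7 (borrow)
  3-0-1 → 2
  3-0 → 3
  2-3 → 7 (borrow)
  2-4-1 → 5 (borrow)
  4-3-1 → 0
  5-5 → 0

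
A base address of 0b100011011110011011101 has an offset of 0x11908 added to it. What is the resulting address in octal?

0b100011011110011011101 = 0o4336335 in octal.
0x11908 = 0o214410 in octal.
Add column by column in base 8, right to left:
  5+0 = 5
  3+1 = 4
  3+4 = 7
  6+4 = 2 carry 1
  3+1+1 = 5
  3+2 = 5
  4+0 = 4

0o4552745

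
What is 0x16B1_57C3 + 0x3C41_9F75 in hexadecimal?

Add column by column in base 16, right to left:
  3+5 = 8
  C+7 = 3 carry 1
  7+F+1 = 7 carry 1
  5+9+1 = F
  1+1 = 2
  B+4 = F
  6+C = 2 carry 1
  1+3+1 = 5

0x52F2F738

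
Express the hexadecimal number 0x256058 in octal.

Expand each hex digit to 4 bits: 2=0010 5=0101 6=0110 0=0000 5=0101 8=1000.
Group the bits in threes: 001 001 010 110 000 001 011 000 → 11260130.

0o11260130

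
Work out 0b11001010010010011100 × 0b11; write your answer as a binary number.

0b1001011110110111010100

Multiply each base-2 digit by 3, carrying:
  0×3 = 0 → write 0
  0×3 = 0 → write 0
  1×3 = 3 → write 1 carry 1
  1×3+1 = 4 → write 0 carry 2
  1×3+2 = 5 → write 1 carry 2
  0×3+2 = 2 → write 0 carry 1
  0×3+1 = 1 → write 1
  1×3 = 3 → write 1 carry 1
  0×3+1 = 1 → write 1
  0×3 = 0 → write 0
  1×3 = 3 → write 1 carry 1
  0×3+1 = 1 → write 1
  0×3 = 0 → write 0
  1×3 = 3 → write 1 carry 1
  0×3+1 = 1 → write 1
  1×3 = 3 → write 1 carry 1
  0×3+1 = 1 → write 1
  0×3 = 0 → write 0
  1×3 = 3 → write 1 carry 1
  1×3+1 = 4 → write 0 carry 2
  remaining carry: 10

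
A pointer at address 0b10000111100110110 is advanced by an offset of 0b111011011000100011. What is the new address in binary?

0b1001100010101011001

Add column by column in base 2, right to left:
  0+1 = 1
  1+1 = 0 carry 1
  1+0+1 = 0 carry 1
  0+0+1 = 1
  1+0 = 1
  1+1 = 0 carry 1
  0+0+1 = 1
  0+0 = 0
  1+0 = 1
  1+1 = 0 carry 1
  1+1+1 = 1 carry 1
  1+0+1 = 0 carry 1
  0+1+1 = 0 carry 1
  0+1+1 = 0 carry 1
  0+0+1 = 1
  0+1 = 1
  1+1 = 0 carry 1
  0+1+1 = 0 carry 1
  final carry 1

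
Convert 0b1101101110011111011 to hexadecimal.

Group the bits into nibbles: 0110 1101 1100 1111 1011 → 6dcfb.

0x6dcfb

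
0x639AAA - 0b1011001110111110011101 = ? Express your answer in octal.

0x639AAA = 0o30715252 in octal.
0b1011001110111110011101 = 0o13167635 in octal.
Subtract column by column in base 8:
  2-5 → 5 (borrow)
  5-3-1 → 1
  2-6 → 4 (borrow)
  5-7-1 → 5 (borrow)
  1-6-1 → 2 (borrow)
  7-1-1 → 5
  0-3 → 5 (borrow)
  3-1-1 → 1

0o15525415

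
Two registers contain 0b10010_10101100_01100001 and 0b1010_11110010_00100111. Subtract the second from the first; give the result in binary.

Subtract column by column in base 2:
  1-1 → 0
  0-1 → 1 (borrow)
  0-1-1 → 0 (borrow)
  0-0-1 → 1 (borrow)
  0-0-1 → 1 (borrow)
  1-1-1 → 1 (borrow)
  1-0-1 → 0
  0-0 → 0
  0-0 → 0
  0-1 → 1 (borrow)
  1-0-1 → 0
  1-0 → 1
  0-1 → 1 (borrow)
  1-1-1 → 1 (borrow)
  0-1-1 → 0 (borrow)
  1-1-1 → 1 (borrow)
  0-0-1 → 1 (borrow)
  1-1-1 → 1 (borrow)
  0-0-1 → 1 (borrow)
  0-1-1 → 0 (borrow)
  1-0-1 → 0

0b1111011101000111010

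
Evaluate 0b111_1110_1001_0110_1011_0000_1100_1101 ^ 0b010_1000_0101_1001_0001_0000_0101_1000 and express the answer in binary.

0b1010110110011111010000010010101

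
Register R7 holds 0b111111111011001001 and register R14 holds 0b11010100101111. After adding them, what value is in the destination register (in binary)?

Add column by column in base 2, right to left:
  1+1 = 0 carry 1
  0+1+1 = 0 carry 1
  0+1+1 = 0 carry 1
  1+1+1 = 1 carry 1
  0+0+1 = 1
  0+1 = 1
  1+0 = 1
  1+0 = 1
  0+1 = 1
  1+0 = 1
  1+1 = 0 carry 1
  1+0+1 = 0 carry 1
  1+1+1 = 1 carry 1
  1+1+1 = 1 carry 1
  1+0+1 = 0 carry 1
  1+0+1 = 0 carry 1
  1+0+1 = 0 carry 1
  1+0+1 = 0 carry 1
  final carry 1

0b1000011001111111000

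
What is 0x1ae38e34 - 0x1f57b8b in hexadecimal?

0x18ee12a9

Subtract column by column in base 16:
  4-b → 9 (borrow)
  3-8-1 → a (borrow)
  e-b-1 → 2
  8-7 → 1
  3-5 → e (borrow)
  e-f-1 → e (borrow)
  a-1-1 → 8
  1-0 → 1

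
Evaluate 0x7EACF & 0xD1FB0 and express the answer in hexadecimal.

0x50A80

AND each hex digit independently (no carries):
  7&D=5, E&1=0, A&F=A, C&B=8, F&0=0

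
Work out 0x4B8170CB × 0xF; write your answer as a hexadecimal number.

0x46C959BE5

Multiply each base-16 digit by 15, carrying:
  B×15 = 165 → write 5 carry 10
  C×15+10 = 190 → write E carry 11
  0×15+11 = 11 → write B
  7×15 = 105 → write 9 carry 6
  1×15+6 = 21 → write 5 carry 1
  8×15+1 = 121 → write 9 carry 7
  B×15+7 = 172 → write C carry 10
  4×15+10 = 70 → write 6 carry 4
  remaining carry: 4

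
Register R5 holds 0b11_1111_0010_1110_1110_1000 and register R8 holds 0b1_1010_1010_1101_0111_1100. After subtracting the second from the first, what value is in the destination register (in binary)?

0b1001001000000101101100

Subtract column by column in base 2:
  0-0 → 0
  0-0 → 0
  0-1 → 1 (borrow)
  1-1-1 → 1 (borrow)
  0-1-1 → 0 (borrow)
  1-1-1 → 1 (borrow)
  1-1-1 → 1 (borrow)
  1-0-1 → 0
  0-1 → 1 (borrow)
  1-0-1 → 0
  1-1 → 0
  1-1 → 0
  0-0 → 0
  1-1 → 0
  0-0 → 0
  0-1 → 1 (borrow)
  1-0-1 → 0
  1-1 → 0
  1-0 → 1
  1-1 → 0
  1-1 → 0
  1-0 → 1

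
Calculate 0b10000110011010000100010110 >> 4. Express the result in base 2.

0b1000011001101000010001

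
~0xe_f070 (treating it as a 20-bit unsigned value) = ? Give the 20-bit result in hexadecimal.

Each hex digit d becomes f−d:
  e→1, f→0, 0→f, 7→8, 0→f

0x10f8f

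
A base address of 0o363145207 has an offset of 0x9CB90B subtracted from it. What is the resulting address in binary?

0o363145207 = 0b11110011001100101010000111 in binary.
0x9CB90B = 0b100111001011100100001011 in binary.
Subtract column by column in base 2:
  1-1 → 0
  1-1 → 0
  1-0 → 1
  0-1 → 1 (borrow)
  0-0-1 → 1 (borrow)
  0-0-1 → 1 (borrow)
  0-0-1 → 1 (borrow)
  1-0-1 → 0
  0-1 → 1 (borrow)
  1-0-1 → 0
  0-0 → 0
  1-1 → 0
  0-1 → 1 (borrow)
  0-1-1 → 0 (borrow)
  1-0-1 → 0
  1-1 → 0
  0-0 → 0
  0-0 → 0
  1-1 → 0
  1-1 → 0
  0-1 → 1 (borrow)
  0-0-1 → 1 (borrow)
  1-0-1 → 0
  1-1 → 0
  1-0 → 1
  1-0 → 1

0b11001100000001000101111100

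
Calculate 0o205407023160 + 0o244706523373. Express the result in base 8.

0o452315546553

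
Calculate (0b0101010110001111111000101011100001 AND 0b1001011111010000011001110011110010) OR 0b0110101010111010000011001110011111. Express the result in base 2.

0b0101010110001111111000101011100001 AND 0b1001011111010000011001110011110010 = 0b0001010110000000011000100011100000.
Then OR with 0b0110101010111010000011001110011111.

0b111111110111010011011101111111111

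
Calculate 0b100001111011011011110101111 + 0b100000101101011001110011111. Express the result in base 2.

0b1000010101000110101101001110

Add column by column in base 2, right to left:
  1+1 = 0 carry 1
  1+1+1 = 1 carry 1
  1+1+1 = 1 carry 1
  1+1+1 = 1 carry 1
  0+1+1 = 0 carry 1
  1+0+1 = 0 carry 1
  0+0+1 = 1
  1+1 = 0 carry 1
  1+1+1 = 1 carry 1
  1+1+1 = 1 carry 1
  1+0+1 = 0 carry 1
  0+0+1 = 1
  1+1 = 0 carry 1
  1+1+1 = 1 carry 1
  0+0+1 = 1
  1+1 = 0 carry 1
  1+0+1 = 0 carry 1
  0+1+1 = 0 carry 1
  1+1+1 = 1 carry 1
  1+0+1 = 0 carry 1
  1+1+1 = 1 carry 1
  1+0+1 = 0 carry 1
  0+0+1 = 1
  0+0 = 0
  0+0 = 0
  0+0 = 0
  1+1 = 0 carry 1
  final carry 1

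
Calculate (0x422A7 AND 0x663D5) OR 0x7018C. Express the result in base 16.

0x7238D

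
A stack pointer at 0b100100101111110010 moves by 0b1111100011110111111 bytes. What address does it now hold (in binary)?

Add column by column in base 2, right to left:
  0+1 = 1
  1+1 = 0 carry 1
  0+1+1 = 0 carry 1
  0+1+1 = 0 carry 1
  1+1+1 = 1 carry 1
  1+1+1 = 1 carry 1
  1+0+1 = 0 carry 1
  1+1+1 = 1 carry 1
  1+1+1 = 1 carry 1
  1+1+1 = 1 carry 1
  0+1+1 = 0 carry 1
  1+0+1 = 0 carry 1
  0+0+1 = 1
  0+0 = 0
  1+1 = 0 carry 1
  0+1+1 = 0 carry 1
  0+1+1 = 0 carry 1
  1+1+1 = 1 carry 1
  0+1+1 = 0 carry 1
  final carry 1

0b10100001001110110001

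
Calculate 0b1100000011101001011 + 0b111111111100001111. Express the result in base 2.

Add column by column in base 2, right to left:
  1+1 = 0 carry 1
  1+1+1 = 1 carry 1
  0+1+1 = 0 carry 1
  1+1+1 = 1 carry 1
  0+0+1 = 1
  0+0 = 0
  1+0 = 1
  0+0 = 0
  1+1 = 0 carry 1
  1+1+1 = 1 carry 1
  1+1+1 = 1 carry 1
  0+1+1 = 0 carry 1
  0+1+1 = 0 carry 1
  0+1+1 = 0 carry 1
  0+1+1 = 0 carry 1
  0+1+1 = 0 carry 1
  0+1+1 = 0 carry 1
  1+1+1 = 1 carry 1
  1+0+1 = 0 carry 1
  final carry 1

0b10100000011001011010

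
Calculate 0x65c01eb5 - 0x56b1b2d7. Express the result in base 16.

Subtract column by column in base 16:
  5-7 → e (borrow)
  b-d-1 → d (borrow)
  e-2-1 → b
  1-b → 6 (borrow)
  0-1-1 → e (borrow)
  c-b-1 → 0
  5-6 → f (borrow)
  6-5-1 → 0

0xf0e6bde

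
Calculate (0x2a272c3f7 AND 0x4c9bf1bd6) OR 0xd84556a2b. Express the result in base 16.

0xd84776bff

0x2a272c3f7 AND 0x4c9bf1bd6 = 0x0803203d6.
Then OR with 0xd84556a2b.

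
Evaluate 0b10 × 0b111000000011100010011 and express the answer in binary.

0b1110000000111000100110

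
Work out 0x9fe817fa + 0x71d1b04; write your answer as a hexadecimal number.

Add column by column in base 16, right to left:
  a+4 = e
  f+0 = f
  7+b = 2 carry 1
  1+1+1 = 3
  8+d = 5 carry 1
  e+1+1 = 0 carry 1
  f+7+1 = 7 carry 1
  9+0+1 = a

0xa70532fe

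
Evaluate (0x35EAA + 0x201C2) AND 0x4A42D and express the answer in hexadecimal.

Add column by column in base 16, right to left:
  A+2 = C
  A+C = 6 carry 1
  E+1+1 = 0 carry 1
  5+0+1 = 6
  3+2 = 5
Sum = 0x5606C; now AND with 0x4A42D:
  5&4=4, 6&A=2, 0&4=0, 6&2=2, C&D=C

0x4202C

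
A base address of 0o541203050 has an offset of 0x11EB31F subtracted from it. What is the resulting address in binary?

0b100011001100101001100001001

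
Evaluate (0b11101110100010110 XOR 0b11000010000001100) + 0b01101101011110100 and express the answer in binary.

First 0b11101110100010110 XOR 0b11000010000001100 = 0b00101100100011010.
Add column by column in base 2, right to left:
  0+0 = 0
  1+0 = 1
  0+1 = 1
  1+0 = 1
  1+1 = 0 carry 1
  0+1+1 = 0 carry 1
  0+1+1 = 0 carry 1
  0+1+1 = 0 carry 1
  1+0+1 = 0 carry 1
  0+1+1 = 0 carry 1
  0+0+1 = 1
  1+1 = 0 carry 1
  1+1+1 = 1 carry 1
  0+0+1 = 1
  1+1 = 0 carry 1
  0+1+1 = 0 carry 1
  final carry 1

0b10011010000001110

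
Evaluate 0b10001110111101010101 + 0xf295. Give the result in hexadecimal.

0b10001110111101010101 = 0x8ef55 in hexadecimal.
Add column by column in base 16, right to left:
  5+5 = a
  5+9 = e
  f+2 = 1 carry 1
  e+f+1 = e carry 1
  8+0+1 = 9

0x9e1ea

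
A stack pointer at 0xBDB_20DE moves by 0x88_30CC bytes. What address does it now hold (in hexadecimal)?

0xC6351AA

Add column by column in base 16, right to left:
  E+C = A carry 1
  D+C+1 = A carry 1
  0+0+1 = 1
  2+3 = 5
  B+8 = 3 carry 1
  D+8+1 = 6 carry 1
  B+0+1 = C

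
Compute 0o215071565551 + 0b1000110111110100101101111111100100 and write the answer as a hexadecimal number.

0x6a0b9cb4d

0o215071565551 = 0x468e6eb69 in hexadecimal.
0b1000110111110100101101111111100100 = 0x237d2dfe4 in hexadecimal.
Add column by column in base 16, right to left:
  9+4 = d
  6+e = 4 carry 1
  b+f+1 = b carry 1
  e+d+1 = c carry 1
  6+2+1 = 9
  e+d = b carry 1
  8+7+1 = 0 carry 1
  6+3+1 = a
  4+2 = 6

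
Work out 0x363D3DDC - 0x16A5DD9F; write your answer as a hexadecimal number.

0x1F97603D

Subtract column by column in base 16:
  C-F → D (borrow)
  D-9-1 → 3
  D-D → 0
  3-D → 6 (borrow)
  D-5-1 → 7
  3-A → 9 (borrow)
  6-6-1 → F (borrow)
  3-1-1 → 1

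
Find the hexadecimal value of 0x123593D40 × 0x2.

0x246B27A80

Multiply each base-16 digit by 2, carrying:
  0×2 = 0 → write 0
  4×2 = 8 → write 8
  D×2 = 26 → write A carry 1
  3×2+1 = 7 → write 7
  9×2 = 18 → write 2 carry 1
  5×2+1 = 11 → write B
  3×2 = 6 → write 6
  2×2 = 4 → write 4
  1×2 = 2 → write 2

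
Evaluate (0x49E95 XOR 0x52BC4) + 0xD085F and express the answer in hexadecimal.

First 0x49E95 XOR 0x52BC4 = 0x1B551.
Add column by column in base 16, right to left:
  1+F = 0 carry 1
  5+5+1 = B
  5+8 = D
  B+0 = B
  1+D = E

0xEBDB0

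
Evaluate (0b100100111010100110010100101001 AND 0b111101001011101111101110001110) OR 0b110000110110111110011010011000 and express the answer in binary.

0b100100111010100110010100101001 AND 0b111101001011101111101110001110 = 0b100100001010100110000100001000.
Then OR with 0b110000110110111110011010011000.

0b110100111110111110011110011000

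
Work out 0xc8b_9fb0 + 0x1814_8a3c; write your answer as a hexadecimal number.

Add column by column in base 16, right to left:
  0+c = c
  b+3 = e
  f+a = 9 carry 1
  9+8+1 = 2 carry 1
  b+4+1 = 0 carry 1
  8+1+1 = a
  c+8 = 4 carry 1
  0+1+1 = 2

0x24a029ec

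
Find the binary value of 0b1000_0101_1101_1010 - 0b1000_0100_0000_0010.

0b111011000

Subtract column by column in base 2:
  0-0 → 0
  1-1 → 0
  0-0 → 0
  1-0 → 1
  1-0 → 1
  0-0 → 0
  1-0 → 1
  1-0 → 1
  1-0 → 1
  0-0 → 0
  1-1 → 0
  0-0 → 0
  0-0 → 0
  0-0 → 0
  0-0 → 0
  1-1 → 0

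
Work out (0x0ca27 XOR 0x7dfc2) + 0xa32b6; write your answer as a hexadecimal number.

0x11489b

First 0x0ca27 XOR 0x7dfc2 = 0x715e5.
Add column by column in base 16, right to left:
  5+6 = b
  e+b = 9 carry 1
  5+2+1 = 8
  1+3 = 4
  7+a = 1 carry 1
  final carry 1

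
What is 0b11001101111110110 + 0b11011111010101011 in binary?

Add column by column in base 2, right to left:
  0+1 = 1
  1+1 = 0 carry 1
  1+0+1 = 0 carry 1
  0+1+1 = 0 carry 1
  1+0+1 = 0 carry 1
  1+1+1 = 1 carry 1
  1+0+1 = 0 carry 1
  1+1+1 = 1 carry 1
  1+0+1 = 0 carry 1
  1+1+1 = 1 carry 1
  0+1+1 = 0 carry 1
  1+1+1 = 1 carry 1
  1+1+1 = 1 carry 1
  0+1+1 = 0 carry 1
  0+0+1 = 1
  1+1 = 0 carry 1
  1+1+1 = 1 carry 1
  final carry 1

0b110101101010100001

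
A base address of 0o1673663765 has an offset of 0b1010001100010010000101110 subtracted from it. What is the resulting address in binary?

0b1101101010010100001111000111

0o1673663765 = 0b1110111011110110011111110101 in binary.
Subtract column by column in base 2:
  1-0 → 1
  0-1 → 1 (borrow)
  1-1-1 → 1 (borrow)
  0-1-1 → 0 (borrow)
  1-0-1 → 0
  1-1 → 0
  1-0 → 1
  1-0 → 1
  1-0 → 1
  1-0 → 1
  1-1 → 0
  0-0 → 0
  0-0 → 0
  1-1 → 0
  1-0 → 1
  0-0 → 0
  1-0 → 1
  1-1 → 0
  1-1 → 0
  1-0 → 1
  0-0 → 0
  1-0 → 1
  1-1 → 0
  1-0 → 1
  0-1 → 1 (borrow)
  1-0-1 → 0
  1-0 → 1
  1-0 → 1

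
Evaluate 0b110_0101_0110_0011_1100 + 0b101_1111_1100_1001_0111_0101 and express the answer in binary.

0b11001100001111110110001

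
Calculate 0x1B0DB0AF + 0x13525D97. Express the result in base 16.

Add column by column in base 16, right to left:
  F+7 = 6 carry 1
  A+9+1 = 4 carry 1
  0+D+1 = E
  B+5 = 0 carry 1
  D+2+1 = 0 carry 1
  0+5+1 = 6
  B+3 = E
  1+1 = 2

0x2E600E46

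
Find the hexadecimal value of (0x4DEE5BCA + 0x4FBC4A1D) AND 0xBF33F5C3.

0x9D22A5C3

Add column by column in base 16, right to left:
  A+D = 7 carry 1
  C+1+1 = E
  B+A = 5 carry 1
  5+4+1 = A
  E+C = A carry 1
  E+B+1 = A carry 1
  D+F+1 = D carry 1
  4+4+1 = 9
Sum = 0x9DAAA5E7; now AND with 0xBF33F5C3:
  9&B=9, D&F=D, A&3=2, A&3=2, A&F=A, 5&5=5, E&C=C, 7&3=3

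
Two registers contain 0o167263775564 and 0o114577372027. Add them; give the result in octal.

0o304063367613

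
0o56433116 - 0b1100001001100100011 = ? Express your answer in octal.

0o55021453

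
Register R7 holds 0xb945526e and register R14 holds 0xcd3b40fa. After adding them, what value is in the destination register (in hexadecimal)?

0x186809368

Add column by column in base 16, right to left:
  e+a = 8 carry 1
  6+f+1 = 6 carry 1
  2+0+1 = 3
  5+4 = 9
  5+b = 0 carry 1
  4+3+1 = 8
  9+d = 6 carry 1
  b+c+1 = 8 carry 1
  final carry 1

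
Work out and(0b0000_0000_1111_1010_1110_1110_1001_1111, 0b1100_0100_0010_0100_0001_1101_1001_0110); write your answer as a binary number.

AND bit by bit (1 only where both bits are 1):
  00000000111110101110111010011111
& 11000100001001000001110110010110
= 00000000001000000000110010010110

0b00000000001000000000110010010110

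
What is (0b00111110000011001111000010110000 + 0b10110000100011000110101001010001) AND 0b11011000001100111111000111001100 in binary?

Add column by column in base 2, right to left:
  0+1 = 1
  0+0 = 0
  0+0 = 0
  0+0 = 0
  1+1 = 0 carry 1
  1+0+1 = 0 carry 1
  0+1+1 = 0 carry 1
  1+0+1 = 0 carry 1
  0+0+1 = 1
  0+1 = 1
  0+0 = 0
  0+1 = 1
  1+0 = 1
  1+1 = 0 carry 1
  1+1+1 = 1 carry 1
  1+0+1 = 0 carry 1
  0+0+1 = 1
  0+0 = 0
  1+1 = 0 carry 1
  1+1+1 = 1 carry 1
  0+0+1 = 1
  0+0 = 0
  0+0 = 0
  0+1 = 1
  0+0 = 0
  1+0 = 1
  1+0 = 1
  1+0 = 1
  1+1 = 0 carry 1
  1+1+1 = 1 carry 1
  0+0+1 = 1
  0+1 = 1
Sum = 0b11101110100110010101101100000001; now AND with 0b11011000001100111111000111001100:
  11101110100110010101101100000001
& 11011000001100111111000111001100
= 11001000000100010101000100000000

0b11001000000100010101000100000000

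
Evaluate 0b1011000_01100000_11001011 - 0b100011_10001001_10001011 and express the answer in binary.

0b1101001101011101000000

Subtract column by column in base 2:
  1-1 → 0
  1-1 → 0
  0-0 → 0
  1-1 → 0
  0-0 → 0
  0-0 → 0
  1-0 → 1
  1-1 → 0
  0-1 → 1 (borrow)
  0-0-1 → 1 (borrow)
  0-0-1 → 1 (borrow)
  0-1-1 → 0 (borrow)
  0-0-1 → 1 (borrow)
  1-0-1 → 0
  1-0 → 1
  0-1 → 1 (borrow)
  0-1-1 → 0 (borrow)
  0-1-1 → 0 (borrow)
  0-0-1 → 1 (borrow)
  1-0-1 → 0
  1-0 → 1
  0-1 → 1 (borrow)
  1-0-1 → 0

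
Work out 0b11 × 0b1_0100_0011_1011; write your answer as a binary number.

Multiply each base-2 digit by 3, carrying:
  1×3 = 3 → write 1 carry 1
  1×3+1 = 4 → write 0 carry 2
  0×3+2 = 2 → write 0 carry 1
  1×3+1 = 4 → write 0 carry 2
  1×3+2 = 5 → write 1 carry 2
  1×3+2 = 5 → write 1 carry 2
  0×3+2 = 2 → write 0 carry 1
  0×3+1 = 1 → write 1
  0×3 = 0 → write 0
  0×3 = 0 → write 0
  1×3 = 3 → write 1 carry 1
  0×3+1 = 1 → write 1
  1×3 = 3 → write 1 carry 1
  remaining carry: 1

0b11110010110001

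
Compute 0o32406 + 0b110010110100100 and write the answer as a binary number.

0o32406 = 0b11010100000110 in binary.
Add column by column in base 2, right to left:
  0+0 = 0
  1+0 = 1
  1+1 = 0 carry 1
  0+0+1 = 1
  0+0 = 0
  0+1 = 1
  0+0 = 0
  0+1 = 1
  1+1 = 0 carry 1
  0+0+1 = 1
  1+1 = 0 carry 1
  0+0+1 = 1
  1+0 = 1
  1+1 = 0 carry 1
  0+1+1 = 0 carry 1
  final carry 1

0b1001101010101010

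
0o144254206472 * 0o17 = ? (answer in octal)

Multiply each base-8 digit by 15, carrying:
  2×15 = 30 → write 6 carry 3
  7×15+3 = 108 → write 4 carry 13
  4×15+13 = 73 → write 1 carry 9
  6×15+9 = 99 → write 3 carry 12
  0×15+12 = 12 → write 4 carry 1
  2×15+1 = 31 → write 7 carry 3
  4×15+3 = 63 → write 7 carry 7
  5×15+7 = 82 → write 2 carry 10
  2×15+10 = 40 → write 0 carry 5
  4×15+5 = 65 → write 1 carry 8
  4×15+8 = 68 → write 4 carry 8
  1×15+8 = 23 → write 7 carry 2
  remaining carry: 2

0o2741027743146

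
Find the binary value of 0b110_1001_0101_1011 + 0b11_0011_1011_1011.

Add column by column in base 2, right to left:
  1+1 = 0 carry 1
  1+1+1 = 1 carry 1
  0+0+1 = 1
  1+1 = 0 carry 1
  1+1+1 = 1 carry 1
  0+1+1 = 0 carry 1
  1+0+1 = 0 carry 1
  0+1+1 = 0 carry 1
  1+1+1 = 1 carry 1
  0+1+1 = 0 carry 1
  0+0+1 = 1
  1+0 = 1
  0+1 = 1
  1+1 = 0 carry 1
  1+0+1 = 0 carry 1
  final carry 1

0b1001110100010110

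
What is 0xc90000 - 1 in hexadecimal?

0xc8ffff

The trailing 4 digits are 0, so subtracting 1 borrows through: they become F and the next digit up decrements.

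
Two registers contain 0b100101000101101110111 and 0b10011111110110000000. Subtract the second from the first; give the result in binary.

Subtract column by column in base 2:
  1-0 → 1
  1-0 → 1
  1-0 → 1
  0-0 → 0
  1-0 → 1
  1-0 → 1
  1-0 → 1
  0-1 → 1 (borrow)
  1-1-1 → 1 (borrow)
  1-0-1 → 0
  0-1 → 1 (borrow)
  1-1-1 → 1 (borrow)
  0-1-1 → 0 (borrow)
  0-1-1 → 0 (borrow)
  0-1-1 → 0 (borrow)
  1-1-1 → 1 (borrow)
  0-1-1 → 0 (borrow)
  1-0-1 → 0
  0-0 → 0
  0-1 → 1 (borrow)
  1-0-1 → 0

0b10001000110111110111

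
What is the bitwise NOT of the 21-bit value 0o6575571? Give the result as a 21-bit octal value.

Each oct digit d becomes 7−d:
  6→1, 5→2, 7→0, 5→2, 5→2, 7→0, 1→6

0o1202206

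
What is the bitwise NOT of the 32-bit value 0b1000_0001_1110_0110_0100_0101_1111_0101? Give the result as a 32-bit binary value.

0b01111110000110011011101000001010

Invert each bit: 10000001111001100100010111110101 → 01111110000110011011101000001010.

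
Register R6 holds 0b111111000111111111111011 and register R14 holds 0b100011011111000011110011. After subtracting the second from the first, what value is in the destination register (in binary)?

Subtract column by column in base 2:
  1-1 → 0
  1-1 → 0
  0-0 → 0
  1-0 → 1
  1-1 → 0
  1-1 → 0
  1-1 → 0
  1-1 → 0
  1-0 → 1
  1-0 → 1
  1-0 → 1
  1-0 → 1
  1-1 → 0
  1-1 → 0
  1-1 → 0
  0-1 → 1 (borrow)
  0-1-1 → 0 (borrow)
  0-0-1 → 1 (borrow)
  1-1-1 → 1 (borrow)
  1-1-1 → 1 (borrow)
  1-0-1 → 0
  1-0 → 1
  1-0 → 1
  1-1 → 0

0b11011101000111100001000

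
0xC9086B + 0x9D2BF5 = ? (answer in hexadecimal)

0x1663460

Add column by column in base 16, right to left:
  B+5 = 0 carry 1
  6+F+1 = 6 carry 1
  8+B+1 = 4 carry 1
  0+2+1 = 3
  9+D = 6 carry 1
  C+9+1 = 6 carry 1
  final carry 1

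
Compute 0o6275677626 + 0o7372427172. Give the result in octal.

0o15670327020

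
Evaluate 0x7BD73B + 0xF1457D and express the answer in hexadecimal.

Add column by column in base 16, right to left:
  B+D = 8 carry 1
  3+7+1 = B
  7+5 = C
  D+4 = 1 carry 1
  B+1+1 = D
  7+F = 6 carry 1
  final carry 1

0x16D1CB8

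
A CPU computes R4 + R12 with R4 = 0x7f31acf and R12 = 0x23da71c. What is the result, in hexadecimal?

0xa30c1eb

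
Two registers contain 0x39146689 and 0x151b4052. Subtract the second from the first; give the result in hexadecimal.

0x23f92637

Subtract column by column in base 16:
  9-2 → 7
  8-5 → 3
  6-0 → 6
  6-4 → 2
  4-b → 9 (borrow)
  1-1-1 → f (borrow)
  9-5-1 → 3
  3-1 → 2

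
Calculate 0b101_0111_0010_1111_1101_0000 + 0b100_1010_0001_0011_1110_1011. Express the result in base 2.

0b101000010100001110111011

Add column by column in base 2, right to left:
  0+1 = 1
  0+1 = 1
  0+0 = 0
  0+1 = 1
  1+0 = 1
  0+1 = 1
  1+1 = 0 carry 1
  1+1+1 = 1 carry 1
  1+1+1 = 1 carry 1
  1+1+1 = 1 carry 1
  1+0+1 = 0 carry 1
  1+0+1 = 0 carry 1
  0+1+1 = 0 carry 1
  1+0+1 = 0 carry 1
  0+0+1 = 1
  0+0 = 0
  1+0 = 1
  1+1 = 0 carry 1
  1+0+1 = 0 carry 1
  0+1+1 = 0 carry 1
  1+0+1 = 0 carry 1
  0+0+1 = 1
  1+1 = 0 carry 1
  final carry 1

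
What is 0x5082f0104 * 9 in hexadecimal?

Multiply each base-16 digit by 9, carrying:
  4×9 = 36 → write 4 carry 2
  0×9+2 = 2 → write 2
  1×9 = 9 → write 9
  0×9 = 0 → write 0
  f×9 = 135 → write 7 carry 8
  2×9+8 = 26 → write a carry 1
  8×9+1 = 73 → write 9 carry 4
  0×9+4 = 4 → write 4
  5×9 = 45 → write d carry 2
  remaining carry: 2

0x2d49a70924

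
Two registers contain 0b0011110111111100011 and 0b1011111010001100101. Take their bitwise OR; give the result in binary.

OR bit by bit (1 where either bit is 1):
  0011110111111100011
| 1011111010001100101
= 1011111111111100111

0b1011111111111100111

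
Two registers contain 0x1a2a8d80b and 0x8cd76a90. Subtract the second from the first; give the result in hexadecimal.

0x115d16d7b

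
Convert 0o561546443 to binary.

0b101110001101100110100100011

Each octal digit is 3 bits: 5=101 6=110 1=001 5=101 4=100 6=110 4=100 4=100 3=011.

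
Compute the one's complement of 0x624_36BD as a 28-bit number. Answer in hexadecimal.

0x9DBC942

Each hex digit d becomes F−d:
  6→9, 2→D, 4→B, 3→C, 6→9, B→4, D→2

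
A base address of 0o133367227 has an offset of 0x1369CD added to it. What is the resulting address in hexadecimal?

0o133367227 = 0x16DEE97 in hexadecimal.
Add column by column in base 16, right to left:
  7+D = 4 carry 1
  9+C+1 = 6 carry 1
  E+9+1 = 8 carry 1
  E+6+1 = 5 carry 1
  D+3+1 = 1 carry 1
  6+1+1 = 8
  1+0 = 1

0x1815864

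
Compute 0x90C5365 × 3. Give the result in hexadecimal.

Multiply each base-16 digit by 3, carrying:
  5×3 = 15 → write F
  6×3 = 18 → write 2 carry 1
  3×3+1 = 10 → write A
  5×3 = 15 → write F
  C×3 = 36 → write 4 carry 2
  0×3+2 = 2 → write 2
  9×3 = 27 → write B carry 1
  remaining carry: 1

0x1B24FA2F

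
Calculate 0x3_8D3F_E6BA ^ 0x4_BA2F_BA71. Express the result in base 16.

XOR each hex digit independently (no carries):
  3^4=7, 8^B=3, D^A=7, 3^2=1, F^F=0, E^B=5, 6^A=C, B^7=C, A^1=B

0x737105CCB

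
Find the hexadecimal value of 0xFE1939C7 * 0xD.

0xCE747EF1B

Multiply each base-16 digit by 13, carrying:
  7×13 = 91 → write B carry 5
  C×13+5 = 161 → write 1 carry 10
  9×13+10 = 127 → write F carry 7
  3×13+7 = 46 → write E carry 2
  9×13+2 = 119 → write 7 carry 7
  1×13+7 = 20 → write 4 carry 1
  E×13+1 = 183 → write 7 carry 11
  F×13+11 = 206 → write E carry 12
  remaining carry: C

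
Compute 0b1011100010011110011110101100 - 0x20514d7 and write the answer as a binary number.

0b1001100001001101001011010101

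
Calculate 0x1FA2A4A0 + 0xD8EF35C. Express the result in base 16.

Add column by column in base 16, right to left:
  0+C = C
  A+5 = F
  4+3 = 7
  A+F = 9 carry 1
  2+E+1 = 1 carry 1
  A+8+1 = 3 carry 1
  F+D+1 = D carry 1
  1+0+1 = 2

0x2D3197FC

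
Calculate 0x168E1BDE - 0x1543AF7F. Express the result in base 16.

0x14A6C5F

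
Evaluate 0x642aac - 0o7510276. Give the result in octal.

0o21314756

0x642aac = 0o31025254 in octal.
Subtract column by column in base 8:
  4-6 → 6 (borrow)
  5-7-1 → 5 (borrow)
  2-2-1 → 7 (borrow)
  5-0-1 → 4
  2-1 → 1
  0-5 → 3 (borrow)
  1-7-1 → 1 (borrow)
  3-0-1 → 2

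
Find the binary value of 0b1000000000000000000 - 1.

0b111111111111111111

The trailing 18 digits are 0, so subtracting 1 borrows through: they become 1 and the next digit up decrements.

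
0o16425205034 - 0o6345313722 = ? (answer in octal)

0o10057671112

Subtract column by column in base 8:
  4-2 → 2
  3-2 → 1
  0-7 → 1 (borrow)
  5-3-1 → 1
  0-1 → 7 (borrow)
  2-3-1 → 6 (borrow)
  5-5-1 → 7 (borrow)
  2-4-1 → 5 (borrow)
  4-3-1 → 0
  6-6 → 0
  1-0 → 1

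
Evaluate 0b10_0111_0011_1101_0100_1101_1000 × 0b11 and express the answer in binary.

0b111010110110111111010001000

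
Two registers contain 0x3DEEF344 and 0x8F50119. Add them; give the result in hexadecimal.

0x46E3F45D

Add column by column in base 16, right to left:
  4+9 = D
  4+1 = 5
  3+1 = 4
  F+0 = F
  E+5 = 3 carry 1
  E+F+1 = E carry 1
  D+8+1 = 6 carry 1
  3+0+1 = 4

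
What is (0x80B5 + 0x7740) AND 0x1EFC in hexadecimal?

0x16F4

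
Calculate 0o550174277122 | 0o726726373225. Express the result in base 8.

0o776776377327

OR each oct digit independently (no carries):
  5|7=7, 5|2=7, 0|6=6, 1|7=7, 7|2=7, 4|6=6, 2|3=3, 7|7=7, 7|3=7, 1|2=3, 2|2=2, 2|5=7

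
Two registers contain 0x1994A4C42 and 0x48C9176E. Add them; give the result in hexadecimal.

0x1E21363B0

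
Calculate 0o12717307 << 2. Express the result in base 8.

0o53475434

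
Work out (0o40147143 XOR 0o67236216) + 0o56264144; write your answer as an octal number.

0o105655521

First 0o40147143 XOR 0o67236216 = 0o27371355.
Add column by column in base 8, right to left:
  5+4 = 1 carry 1
  5+4+1 = 2 carry 1
  3+1+1 = 5
  1+4 = 5
  7+6 = 5 carry 1
  3+2+1 = 6
  7+6 = 5 carry 1
  2+5+1 = 0 carry 1
  final carry 1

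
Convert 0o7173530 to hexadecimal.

Each octal digit is 3 bits: 7=111 1=001 7=111 3=011 5=101 3=011 0=000.
Group the bits into nibbles: 0001 1100 1111 0111 0101 1000 → 1CF758.

0x1CF758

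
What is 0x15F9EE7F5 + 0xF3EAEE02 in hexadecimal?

0x25389D5F7

Add column by column in base 16, right to left:
  5+2 = 7
  F+0 = F
  7+E = 5 carry 1
  E+E+1 = D carry 1
  E+A+1 = 9 carry 1
  9+E+1 = 8 carry 1
  F+3+1 = 3 carry 1
  5+F+1 = 5 carry 1
  1+0+1 = 2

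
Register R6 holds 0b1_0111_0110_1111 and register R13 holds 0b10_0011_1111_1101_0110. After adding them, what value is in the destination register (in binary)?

0b100101011101000101

Add column by column in base 2, right to left:
  1+0 = 1
  1+1 = 0 carry 1
  1+1+1 = 1 carry 1
  1+0+1 = 0 carry 1
  0+1+1 = 0 carry 1
  1+0+1 = 0 carry 1
  1+1+1 = 1 carry 1
  0+1+1 = 0 carry 1
  1+1+1 = 1 carry 1
  1+1+1 = 1 carry 1
  1+1+1 = 1 carry 1
  0+1+1 = 0 carry 1
  1+1+1 = 1 carry 1
  0+1+1 = 0 carry 1
  0+0+1 = 1
  0+0 = 0
  0+0 = 0
  0+1 = 1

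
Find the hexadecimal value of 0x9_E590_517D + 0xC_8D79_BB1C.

Add column by column in base 16, right to left:
  D+C = 9 carry 1
  7+1+1 = 9
  1+B = C
  5+B = 0 carry 1
  0+9+1 = A
  9+7 = 0 carry 1
  5+D+1 = 3 carry 1
  E+8+1 = 7 carry 1
  9+C+1 = 6 carry 1
  final carry 1

0x16730A0C99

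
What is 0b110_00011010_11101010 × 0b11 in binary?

Multiply each base-2 digit by 3, carrying:
  0×3 = 0 → write 0
  1×3 = 3 → write 1 carry 1
  0×3+1 = 1 → write 1
  1×3 = 3 → write 1 carry 1
  0×3+1 = 1 → write 1
  1×3 = 3 → write 1 carry 1
  1×3+1 = 4 → write 0 carry 2
  1×3+2 = 5 → write 1 carry 2
  0×3+2 = 2 → write 0 carry 1
  1×3+1 = 4 → write 0 carry 2
  0×3+2 = 2 → write 0 carry 1
  1×3+1 = 4 → write 0 carry 2
  1×3+2 = 5 → write 1 carry 2
  0×3+2 = 2 → write 0 carry 1
  0×3+1 = 1 → write 1
  0×3 = 0 → write 0
  0×3 = 0 → write 0
  1×3 = 3 → write 1 carry 1
  1×3+1 = 4 → write 0 carry 2
  remaining carry: 10

0b100100101000010111110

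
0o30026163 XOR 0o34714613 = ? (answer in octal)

XOR each oct digit independently (no carries):
  3^3=0, 0^4=4, 0^7=7, 2^1=3, 6^4=2, 1^6=7, 6^1=7, 3^3=0

0o04732770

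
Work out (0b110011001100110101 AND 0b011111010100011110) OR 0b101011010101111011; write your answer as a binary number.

0b111011010101111111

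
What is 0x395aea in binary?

Expand each hex digit to 4 bits: 3=0011 9=1001 5=0101 a=1010 e=1110 a=1010.

0b1110010101101011101010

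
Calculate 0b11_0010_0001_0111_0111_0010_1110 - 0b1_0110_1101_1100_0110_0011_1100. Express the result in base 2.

Subtract column by column in base 2:
  0-0 → 0
  1-0 → 1
  1-1 → 0
  1-1 → 0
  0-1 → 1 (borrow)
  1-1-1 → 1 (borrow)
  0-0-1 → 1 (borrow)
  0-0-1 → 1 (borrow)
  1-0-1 → 0
  1-1 → 0
  1-1 → 0
  0-0 → 0
  1-0 → 1
  1-0 → 1
  1-1 → 0
  0-1 → 1 (borrow)
  1-1-1 → 1 (borrow)
  0-0-1 → 1 (borrow)
  0-1-1 → 0 (borrow)
  0-1-1 → 0 (borrow)
  0-0-1 → 1 (borrow)
  1-1-1 → 1 (borrow)
  0-1-1 → 0 (borrow)
  0-0-1 → 1 (borrow)
  1-1-1 → 1 (borrow)
  1-0-1 → 0

0b1101100111011000011110010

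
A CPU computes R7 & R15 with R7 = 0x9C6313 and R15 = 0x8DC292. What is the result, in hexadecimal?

AND each hex digit independently (no carries):
  9&8=8, C&D=C, 6&C=4, 3&2=2, 1&9=1, 3&2=2

0x8C4212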